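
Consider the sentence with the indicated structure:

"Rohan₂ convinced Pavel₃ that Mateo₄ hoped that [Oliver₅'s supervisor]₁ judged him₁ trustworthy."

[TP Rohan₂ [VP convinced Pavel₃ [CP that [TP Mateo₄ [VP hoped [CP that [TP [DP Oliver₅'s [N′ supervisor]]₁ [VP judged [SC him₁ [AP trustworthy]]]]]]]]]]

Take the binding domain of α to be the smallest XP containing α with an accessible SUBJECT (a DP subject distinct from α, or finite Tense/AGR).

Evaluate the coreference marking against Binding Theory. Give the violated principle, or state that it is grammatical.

Principle B

The two coindexed NPs are *[Oliver₅'s supervisor]₁* and *him₁*.
*him₁* is a pronoun. Its binding domain is the embedded TP, whose subject is [Oliver₅'s supervisor]₁.
*[Oliver₅'s supervisor]₁* c-commands it within that domain and carries the same index.
The pronoun is locally bound → Principle B violation.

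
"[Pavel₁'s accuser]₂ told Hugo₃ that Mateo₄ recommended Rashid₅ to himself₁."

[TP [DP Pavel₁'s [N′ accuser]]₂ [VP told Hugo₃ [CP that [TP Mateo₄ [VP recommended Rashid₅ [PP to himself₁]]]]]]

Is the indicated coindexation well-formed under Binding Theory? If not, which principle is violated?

Principle A

The two coindexed NPs are *Pavel₁* and *himself₁*.
*himself₁* is an anaphor. Principle A requires it to be bound within its binding domain — the embedded TP, whose subject is Mateo₄.
Within that domain it is c-commanded by *Mateo₄*, *Rashid₅*, none of which share its index.
*Pavel₁* does not c-command the anaphor at all.
The anaphor is unbound in its domain → Principle A violation.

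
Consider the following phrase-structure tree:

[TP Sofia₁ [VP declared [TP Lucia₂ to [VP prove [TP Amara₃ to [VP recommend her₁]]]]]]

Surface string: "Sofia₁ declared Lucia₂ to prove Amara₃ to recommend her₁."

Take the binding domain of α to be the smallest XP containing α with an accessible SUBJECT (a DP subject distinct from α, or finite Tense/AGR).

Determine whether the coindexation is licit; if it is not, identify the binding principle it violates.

The two coindexed NPs are *Sofia₁* and *her₁*.
*her₁* is a pronoun; its binding domain is the embedded TP, whose subject is Amara₃. Within that domain it is c-commanded only by *Amara₃*, which carries a different index — the pronoun is free locally, so Principle B holds.
*Sofia₁* is an R-expression; *her₁* does not c-command it, and no other NP shares its index, so Principle C is satisfied.
All principles are respected.

grammatical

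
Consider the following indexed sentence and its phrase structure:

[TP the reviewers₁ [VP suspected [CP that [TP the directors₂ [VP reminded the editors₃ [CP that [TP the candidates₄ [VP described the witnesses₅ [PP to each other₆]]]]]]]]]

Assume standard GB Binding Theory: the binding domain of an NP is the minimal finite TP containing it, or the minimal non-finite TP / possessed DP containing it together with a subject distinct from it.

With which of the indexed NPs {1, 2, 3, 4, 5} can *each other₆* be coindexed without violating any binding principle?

{4, 5}

*each other* is an anaphor, so Principle A applies: it must be bound in its binding domain.
Binding domain of *each other₆*: the embedded TP, whose subject is the candidates₄.
*the reviewers₁* c-commands the anaphor but is outside its binding domain → cannot satisfy Principle A.
*the directors₂* c-commands the anaphor but is outside its binding domain → cannot satisfy Principle A.
*the editors₃* c-commands the anaphor but is outside its binding domain → cannot satisfy Principle A.
*the candidates₄* c-commands the anaphor within its binding domain → licit binder.
*the witnesses₅* c-commands the anaphor within its binding domain → licit binder.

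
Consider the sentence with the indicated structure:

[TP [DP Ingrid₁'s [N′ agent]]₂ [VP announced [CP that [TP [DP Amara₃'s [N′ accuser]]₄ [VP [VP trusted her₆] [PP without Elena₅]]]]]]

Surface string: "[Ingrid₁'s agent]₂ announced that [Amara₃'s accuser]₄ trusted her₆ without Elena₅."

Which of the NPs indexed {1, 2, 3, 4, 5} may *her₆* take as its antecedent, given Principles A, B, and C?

{1, 2, 3, 5}

*her* is a pronoun, so Principle B applies: it must be free in its binding domain.
Binding domain of *her₆*: the embedded TP, whose subject is [Amara₃'s accuser]₄.
*Ingrid₁* and the pronoun do not c-command one another → neither Principle B nor Principle C is at stake; coindexation permitted.
*[Ingrid₁'s agent]₂* c-commands the pronoun but from outside its binding domain, and is not c-commanded by it → coindexation permitted.
*Amara₃* and the pronoun do not c-command one another → neither Principle B nor Principle C is at stake; coindexation permitted.
*[Amara₃'s accuser]₄* c-commands the pronoun within its binding domain → coindexation would violate Principle B.
*Elena₅* and the pronoun do not c-command one another → neither Principle B nor Principle C is at stake; coindexation permitted.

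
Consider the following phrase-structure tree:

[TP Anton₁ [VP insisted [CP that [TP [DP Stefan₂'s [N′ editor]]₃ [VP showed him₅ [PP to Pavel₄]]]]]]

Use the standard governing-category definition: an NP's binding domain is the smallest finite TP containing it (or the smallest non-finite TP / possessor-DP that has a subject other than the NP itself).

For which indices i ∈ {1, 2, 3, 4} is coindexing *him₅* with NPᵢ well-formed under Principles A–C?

*him* is a pronoun, so Principle B applies: it must be free in its binding domain.
Binding domain of *him₅*: the embedded TP, whose subject is [Stefan₂'s editor]₃.
*Anton₁* c-commands the pronoun but from outside its binding domain, and is not c-commanded by it → coindexation permitted.
*Stefan₂* and the pronoun do not c-command one another → neither Principle B nor Principle C is at stake; coindexation permitted.
*[Stefan₂'s editor]₃* c-commands the pronoun within its binding domain → coindexation would violate Principle B.
*Pavel₄*: the pronoun c-commands this R-expression → coindexation would violate Principle C on *Pavel₄*.

{1, 2}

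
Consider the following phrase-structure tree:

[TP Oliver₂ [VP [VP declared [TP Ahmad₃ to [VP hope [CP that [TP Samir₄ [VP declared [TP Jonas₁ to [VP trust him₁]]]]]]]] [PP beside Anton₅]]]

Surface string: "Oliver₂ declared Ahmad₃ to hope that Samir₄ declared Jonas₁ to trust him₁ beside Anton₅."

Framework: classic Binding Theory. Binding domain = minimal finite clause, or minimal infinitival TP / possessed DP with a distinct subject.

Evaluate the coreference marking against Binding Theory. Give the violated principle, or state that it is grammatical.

The two coindexed NPs are *Jonas₁* and *him₁*.
*him₁* is a pronoun. Its binding domain is the embedded TP, whose subject is Jonas₁.
*Jonas₁* c-commands it within that domain and carries the same index.
The pronoun is locally bound → Principle B violation.

Principle B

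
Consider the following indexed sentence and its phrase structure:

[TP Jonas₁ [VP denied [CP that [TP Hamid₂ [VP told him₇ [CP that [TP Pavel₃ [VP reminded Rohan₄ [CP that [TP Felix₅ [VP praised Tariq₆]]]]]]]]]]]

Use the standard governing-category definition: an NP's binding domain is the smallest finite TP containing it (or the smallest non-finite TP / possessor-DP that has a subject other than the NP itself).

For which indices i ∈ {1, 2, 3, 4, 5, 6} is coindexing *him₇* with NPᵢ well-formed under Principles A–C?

{1}

*him* is a pronoun, so Principle B applies: it must be free in its binding domain.
Binding domain of *him₇*: the embedded TP, whose subject is Hamid₂.
*Jonas₁* c-commands the pronoun but from outside its binding domain, and is not c-commanded by it → coindexation permitted.
*Hamid₂* c-commands the pronoun within its binding domain → coindexation would violate Principle B.
*Pavel₃*: the pronoun c-commands this R-expression → coindexation would violate Principle C on *Pavel₃*.
*Rohan₄*: the pronoun c-commands this R-expression → coindexation would violate Principle C on *Rohan₄*.
*Felix₅*: the pronoun c-commands this R-expression → coindexation would violate Principle C on *Felix₅*.
*Tariq₆*: the pronoun c-commands this R-expression → coindexation would violate Principle C on *Tariq₆*.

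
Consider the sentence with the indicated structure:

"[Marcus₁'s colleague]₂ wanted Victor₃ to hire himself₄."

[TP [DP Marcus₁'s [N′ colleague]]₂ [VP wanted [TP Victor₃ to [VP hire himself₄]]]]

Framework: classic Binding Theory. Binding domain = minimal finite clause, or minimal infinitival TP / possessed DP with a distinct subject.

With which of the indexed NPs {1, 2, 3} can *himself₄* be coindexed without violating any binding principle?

*himself* is an anaphor, so Principle A applies: it must be bound in its binding domain.
Binding domain of *himself₄*: the embedded TP, whose subject is Victor₃.
*Marcus₁* does not c-command the anaphor → cannot bind it.
*[Marcus₁'s colleague]₂* c-commands the anaphor but is outside its binding domain → cannot satisfy Principle A.
*Victor₃* c-commands the anaphor within its binding domain → licit binder.

{3}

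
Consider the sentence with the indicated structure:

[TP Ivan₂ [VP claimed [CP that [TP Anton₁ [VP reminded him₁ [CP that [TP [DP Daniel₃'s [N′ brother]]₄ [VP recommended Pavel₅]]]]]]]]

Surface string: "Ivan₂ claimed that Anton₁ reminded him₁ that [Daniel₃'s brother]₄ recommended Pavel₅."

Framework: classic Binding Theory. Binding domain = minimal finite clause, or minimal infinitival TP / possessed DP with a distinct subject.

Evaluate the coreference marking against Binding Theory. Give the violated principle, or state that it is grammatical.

The two coindexed NPs are *Anton₁* and *him₁*.
*him₁* is a pronoun. Its binding domain is the embedded TP, whose subject is Anton₁.
*Anton₁* c-commands it within that domain and carries the same index.
The pronoun is locally bound → Principle B violation.

Principle B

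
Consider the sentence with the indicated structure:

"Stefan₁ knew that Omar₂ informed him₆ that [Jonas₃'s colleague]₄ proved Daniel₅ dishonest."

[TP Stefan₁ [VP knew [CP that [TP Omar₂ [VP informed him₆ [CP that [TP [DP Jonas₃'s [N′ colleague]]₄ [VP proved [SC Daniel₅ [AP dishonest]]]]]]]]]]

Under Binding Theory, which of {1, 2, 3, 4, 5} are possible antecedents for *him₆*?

{1}

*him* is a pronoun, so Principle B applies: it must be free in its binding domain.
Binding domain of *him₆*: the embedded TP, whose subject is Omar₂.
*Stefan₁* c-commands the pronoun but from outside its binding domain, and is not c-commanded by it → coindexation permitted.
*Omar₂* c-commands the pronoun within its binding domain → coindexation would violate Principle B.
*Jonas₃*: the pronoun c-commands this R-expression → coindexation would violate Principle C on *Jonas₃*.
*[Jonas₃'s colleague]₄*: the pronoun c-commands this R-expression → coindexation would violate Principle C on *[Jonas₃'s colleague]₄*.
*Daniel₅*: the pronoun c-commands this R-expression → coindexation would violate Principle C on *Daniel₅*.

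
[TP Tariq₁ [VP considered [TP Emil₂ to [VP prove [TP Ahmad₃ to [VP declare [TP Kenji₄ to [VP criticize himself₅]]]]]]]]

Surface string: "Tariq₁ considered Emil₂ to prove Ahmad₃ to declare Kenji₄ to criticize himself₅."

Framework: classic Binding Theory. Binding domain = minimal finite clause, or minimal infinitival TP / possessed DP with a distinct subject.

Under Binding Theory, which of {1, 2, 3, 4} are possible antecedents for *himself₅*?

{4}

*himself* is an anaphor, so Principle A applies: it must be bound in its binding domain.
Binding domain of *himself₅*: the embedded TP, whose subject is Kenji₄.
*Tariq₁* c-commands the anaphor but is outside its binding domain → cannot satisfy Principle A.
*Emil₂* c-commands the anaphor but is outside its binding domain → cannot satisfy Principle A.
*Ahmad₃* c-commands the anaphor but is outside its binding domain → cannot satisfy Principle A.
*Kenji₄* c-commands the anaphor within its binding domain → licit binder.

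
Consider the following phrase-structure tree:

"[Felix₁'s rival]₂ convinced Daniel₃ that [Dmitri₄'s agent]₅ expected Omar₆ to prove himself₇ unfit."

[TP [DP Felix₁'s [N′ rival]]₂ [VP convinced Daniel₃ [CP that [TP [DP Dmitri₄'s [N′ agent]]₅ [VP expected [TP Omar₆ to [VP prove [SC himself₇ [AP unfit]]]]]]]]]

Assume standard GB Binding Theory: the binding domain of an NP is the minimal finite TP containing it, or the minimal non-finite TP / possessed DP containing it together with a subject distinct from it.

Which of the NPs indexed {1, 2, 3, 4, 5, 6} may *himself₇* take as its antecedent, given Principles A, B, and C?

{6}

*himself* is an anaphor, so Principle A applies: it must be bound in its binding domain.
Binding domain of *himself₇*: the embedded TP, whose subject is Omar₆.
*Felix₁* does not c-command the anaphor → cannot bind it.
*[Felix₁'s rival]₂* c-commands the anaphor but is outside its binding domain → cannot satisfy Principle A.
*Daniel₃* c-commands the anaphor but is outside its binding domain → cannot satisfy Principle A.
*Dmitri₄* does not c-command the anaphor → cannot bind it.
*[Dmitri₄'s agent]₅* c-commands the anaphor but is outside its binding domain → cannot satisfy Principle A.
*Omar₆* c-commands the anaphor within its binding domain → licit binder.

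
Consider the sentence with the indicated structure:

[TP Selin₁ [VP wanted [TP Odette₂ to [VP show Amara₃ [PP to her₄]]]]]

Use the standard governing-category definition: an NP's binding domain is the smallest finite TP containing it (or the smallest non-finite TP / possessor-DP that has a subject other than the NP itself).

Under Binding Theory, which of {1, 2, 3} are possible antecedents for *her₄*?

*her* is a pronoun, so Principle B applies: it must be free in its binding domain.
Binding domain of *her₄*: the embedded TP, whose subject is Odette₂.
*Selin₁* c-commands the pronoun but from outside its binding domain, and is not c-commanded by it → coindexation permitted.
*Odette₂* c-commands the pronoun within its binding domain → coindexation would violate Principle B.
*Amara₃* c-commands the pronoun within its binding domain → coindexation would violate Principle B.

{1}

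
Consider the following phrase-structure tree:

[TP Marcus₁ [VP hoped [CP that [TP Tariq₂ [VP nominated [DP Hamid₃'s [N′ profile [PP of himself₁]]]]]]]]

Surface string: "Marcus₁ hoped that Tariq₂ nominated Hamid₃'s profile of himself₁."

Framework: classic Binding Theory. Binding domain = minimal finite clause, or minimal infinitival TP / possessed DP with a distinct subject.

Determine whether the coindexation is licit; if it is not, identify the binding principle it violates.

Principle A

The two coindexed NPs are *Marcus₁* and *himself₁*.
*himself₁* is an anaphor. Principle A requires it to be bound within its binding domain — the possessed DP, whose subject is Hamid₃.
Within that domain it is c-commanded by *Hamid₃*, which does not share its index.
*Marcus₁* does c-command the anaphor, but from outside its binding domain.
The anaphor is unbound in its domain → Principle A violation.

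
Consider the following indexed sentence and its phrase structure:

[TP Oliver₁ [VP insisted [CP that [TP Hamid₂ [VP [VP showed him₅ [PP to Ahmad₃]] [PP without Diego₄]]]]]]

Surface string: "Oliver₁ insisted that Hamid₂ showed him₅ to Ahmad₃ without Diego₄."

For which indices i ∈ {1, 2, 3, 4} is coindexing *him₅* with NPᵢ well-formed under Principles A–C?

*him* is a pronoun, so Principle B applies: it must be free in its binding domain.
Binding domain of *him₅*: the embedded TP, whose subject is Hamid₂.
*Oliver₁* c-commands the pronoun but from outside its binding domain, and is not c-commanded by it → coindexation permitted.
*Hamid₂* c-commands the pronoun within its binding domain → coindexation would violate Principle B.
*Ahmad₃*: the pronoun c-commands this R-expression → coindexation would violate Principle C on *Ahmad₃*.
*Diego₄* and the pronoun do not c-command one another → neither Principle B nor Principle C is at stake; coindexation permitted.

{1, 4}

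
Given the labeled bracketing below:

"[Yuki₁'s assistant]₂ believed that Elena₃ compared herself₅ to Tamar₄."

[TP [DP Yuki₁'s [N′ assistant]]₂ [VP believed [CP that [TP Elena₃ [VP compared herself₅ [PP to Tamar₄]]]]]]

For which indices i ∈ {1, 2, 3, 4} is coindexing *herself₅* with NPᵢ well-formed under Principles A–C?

{3}

*herself* is an anaphor, so Principle A applies: it must be bound in its binding domain.
Binding domain of *herself₅*: the embedded TP, whose subject is Elena₃.
*Yuki₁* does not c-command the anaphor → cannot bind it.
*[Yuki₁'s assistant]₂* c-commands the anaphor but is outside its binding domain → cannot satisfy Principle A.
*Elena₃* c-commands the anaphor within its binding domain → licit binder.
*Tamar₄* does not c-command the anaphor → cannot bind it.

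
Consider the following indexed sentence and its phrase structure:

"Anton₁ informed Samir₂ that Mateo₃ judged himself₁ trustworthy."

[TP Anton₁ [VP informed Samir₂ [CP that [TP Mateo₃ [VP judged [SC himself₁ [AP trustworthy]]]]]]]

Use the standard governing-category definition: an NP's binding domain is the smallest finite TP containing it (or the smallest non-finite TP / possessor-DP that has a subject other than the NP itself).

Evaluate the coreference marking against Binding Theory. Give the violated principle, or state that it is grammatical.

The two coindexed NPs are *Anton₁* and *himself₁*.
*himself₁* is an anaphor. Principle A requires it to be bound within its binding domain — the embedded TP, whose subject is Mateo₃.
Within that domain it is c-commanded by *Mateo₃*, which does not share its index.
*Anton₁* does c-command the anaphor, but from outside its binding domain.
The anaphor is unbound in its domain → Principle A violation.

Principle A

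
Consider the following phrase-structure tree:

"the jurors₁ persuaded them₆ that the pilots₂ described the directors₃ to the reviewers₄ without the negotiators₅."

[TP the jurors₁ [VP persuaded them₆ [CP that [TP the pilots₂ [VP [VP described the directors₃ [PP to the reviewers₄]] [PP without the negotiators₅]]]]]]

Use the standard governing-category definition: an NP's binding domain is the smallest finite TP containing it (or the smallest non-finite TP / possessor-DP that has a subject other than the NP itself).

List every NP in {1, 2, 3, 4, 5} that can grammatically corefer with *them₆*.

none

*them* is a pronoun, so Principle B applies: it must be free in its binding domain.
Binding domain of *them₆*: the matrix TP, whose subject is the jurors₁.
*the jurors₁* c-commands the pronoun within its binding domain → coindexation would violate Principle B.
*the pilots₂*: the pronoun c-commands this R-expression → coindexation would violate Principle C on *the pilots₂*.
*the directors₃*: the pronoun c-commands this R-expression → coindexation would violate Principle C on *the directors₃*.
*the reviewers₄*: the pronoun c-commands this R-expression → coindexation would violate Principle C on *the reviewers₄*.
*the negotiators₅*: the pronoun c-commands this R-expression → coindexation would violate Principle C on *the negotiators₅*.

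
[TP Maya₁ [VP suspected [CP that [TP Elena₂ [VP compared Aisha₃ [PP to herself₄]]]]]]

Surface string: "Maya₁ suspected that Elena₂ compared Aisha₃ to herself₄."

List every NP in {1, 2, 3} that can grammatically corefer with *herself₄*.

*herself* is an anaphor, so Principle A applies: it must be bound in its binding domain.
Binding domain of *herself₄*: the embedded TP, whose subject is Elena₂.
*Maya₁* c-commands the anaphor but is outside its binding domain → cannot satisfy Principle A.
*Elena₂* c-commands the anaphor within its binding domain → licit binder.
*Aisha₃* c-commands the anaphor within its binding domain → licit binder.

{2, 3}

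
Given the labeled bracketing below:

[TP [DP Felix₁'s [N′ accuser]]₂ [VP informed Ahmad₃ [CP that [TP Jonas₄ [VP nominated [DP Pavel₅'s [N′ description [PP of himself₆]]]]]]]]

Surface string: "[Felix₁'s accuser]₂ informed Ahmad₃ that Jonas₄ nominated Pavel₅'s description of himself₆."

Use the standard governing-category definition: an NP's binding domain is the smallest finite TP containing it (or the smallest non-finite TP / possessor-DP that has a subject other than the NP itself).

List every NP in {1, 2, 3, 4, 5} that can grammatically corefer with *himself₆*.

{5}

*himself* is an anaphor, so Principle A applies: it must be bound in its binding domain.
Binding domain of *himself₆*: the possessed DP, whose subject is Pavel₅.
*Felix₁* does not c-command the anaphor → cannot bind it.
*[Felix₁'s accuser]₂* c-commands the anaphor but is outside its binding domain → cannot satisfy Principle A.
*Ahmad₃* c-commands the anaphor but is outside its binding domain → cannot satisfy Principle A.
*Jonas₄* c-commands the anaphor but is outside its binding domain → cannot satisfy Principle A.
*Pavel₅* c-commands the anaphor within its binding domain → licit binder.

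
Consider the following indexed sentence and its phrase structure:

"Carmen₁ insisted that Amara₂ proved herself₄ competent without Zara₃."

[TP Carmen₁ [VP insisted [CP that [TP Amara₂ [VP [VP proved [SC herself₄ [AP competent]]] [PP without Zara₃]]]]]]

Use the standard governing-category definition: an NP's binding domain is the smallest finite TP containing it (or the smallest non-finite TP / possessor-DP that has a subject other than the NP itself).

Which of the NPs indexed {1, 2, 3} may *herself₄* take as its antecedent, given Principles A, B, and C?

*herself* is an anaphor, so Principle A applies: it must be bound in its binding domain.
Binding domain of *herself₄*: the embedded TP, whose subject is Amara₂.
*Carmen₁* c-commands the anaphor but is outside its binding domain → cannot satisfy Principle A.
*Amara₂* c-commands the anaphor within its binding domain → licit binder.
*Zara₃* does not c-command the anaphor → cannot bind it.

{2}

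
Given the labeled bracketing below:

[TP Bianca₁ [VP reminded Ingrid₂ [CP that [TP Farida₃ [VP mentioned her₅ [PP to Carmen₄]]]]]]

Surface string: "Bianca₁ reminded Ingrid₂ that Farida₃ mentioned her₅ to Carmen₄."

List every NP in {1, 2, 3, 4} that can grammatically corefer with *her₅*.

{1, 2}

*her* is a pronoun, so Principle B applies: it must be free in its binding domain.
Binding domain of *her₅*: the embedded TP, whose subject is Farida₃.
*Bianca₁* c-commands the pronoun but from outside its binding domain, and is not c-commanded by it → coindexation permitted.
*Ingrid₂* c-commands the pronoun but from outside its binding domain, and is not c-commanded by it → coindexation permitted.
*Farida₃* c-commands the pronoun within its binding domain → coindexation would violate Principle B.
*Carmen₄*: the pronoun c-commands this R-expression → coindexation would violate Principle C on *Carmen₄*.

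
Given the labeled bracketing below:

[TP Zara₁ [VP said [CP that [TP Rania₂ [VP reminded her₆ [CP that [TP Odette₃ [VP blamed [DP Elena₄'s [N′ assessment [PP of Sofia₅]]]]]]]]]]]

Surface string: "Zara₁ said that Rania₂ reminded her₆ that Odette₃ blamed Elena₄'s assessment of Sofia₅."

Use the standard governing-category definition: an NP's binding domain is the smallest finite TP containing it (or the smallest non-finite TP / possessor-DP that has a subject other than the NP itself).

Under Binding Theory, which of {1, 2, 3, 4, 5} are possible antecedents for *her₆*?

{1}

*her* is a pronoun, so Principle B applies: it must be free in its binding domain.
Binding domain of *her₆*: the embedded TP, whose subject is Rania₂.
*Zara₁* c-commands the pronoun but from outside its binding domain, and is not c-commanded by it → coindexation permitted.
*Rania₂* c-commands the pronoun within its binding domain → coindexation would violate Principle B.
*Odette₃*: the pronoun c-commands this R-expression → coindexation would violate Principle C on *Odette₃*.
*Elena₄*: the pronoun c-commands this R-expression → coindexation would violate Principle C on *Elena₄*.
*Sofia₅*: the pronoun c-commands this R-expression → coindexation would violate Principle C on *Sofia₅*.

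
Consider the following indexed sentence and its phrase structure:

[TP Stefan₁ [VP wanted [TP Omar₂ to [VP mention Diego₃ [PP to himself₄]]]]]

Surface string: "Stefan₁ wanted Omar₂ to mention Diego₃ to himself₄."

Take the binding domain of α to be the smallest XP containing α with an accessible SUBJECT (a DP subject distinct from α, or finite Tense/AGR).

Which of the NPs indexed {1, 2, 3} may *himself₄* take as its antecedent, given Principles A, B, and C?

*himself* is an anaphor, so Principle A applies: it must be bound in its binding domain.
Binding domain of *himself₄*: the embedded TP, whose subject is Omar₂.
*Stefan₁* c-commands the anaphor but is outside its binding domain → cannot satisfy Principle A.
*Omar₂* c-commands the anaphor within its binding domain → licit binder.
*Diego₃* c-commands the anaphor within its binding domain → licit binder.

{2, 3}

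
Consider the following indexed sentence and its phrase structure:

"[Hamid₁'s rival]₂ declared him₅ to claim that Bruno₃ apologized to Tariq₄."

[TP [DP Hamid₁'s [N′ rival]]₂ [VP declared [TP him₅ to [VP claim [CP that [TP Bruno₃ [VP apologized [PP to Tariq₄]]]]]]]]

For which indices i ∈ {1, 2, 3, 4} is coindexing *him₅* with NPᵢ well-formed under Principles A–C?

{1}

*him* is a pronoun, so Principle B applies: it must be free in its binding domain.
Binding domain of *him₅*: the matrix TP, whose subject is [Hamid₁'s rival]₂.
*Hamid₁* and the pronoun do not c-command one another → neither Principle B nor Principle C is at stake; coindexation permitted.
*[Hamid₁'s rival]₂* c-commands the pronoun within its binding domain → coindexation would violate Principle B.
*Bruno₃*: the pronoun c-commands this R-expression → coindexation would violate Principle C on *Bruno₃*.
*Tariq₄*: the pronoun c-commands this R-expression → coindexation would violate Principle C on *Tariq₄*.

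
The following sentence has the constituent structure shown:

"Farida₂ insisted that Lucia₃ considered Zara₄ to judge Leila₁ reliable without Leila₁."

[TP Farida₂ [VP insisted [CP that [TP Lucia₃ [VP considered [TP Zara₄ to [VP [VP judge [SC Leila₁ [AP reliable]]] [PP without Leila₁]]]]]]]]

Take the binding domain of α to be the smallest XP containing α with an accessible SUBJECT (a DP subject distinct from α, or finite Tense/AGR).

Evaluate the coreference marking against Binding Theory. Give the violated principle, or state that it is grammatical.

The two coindexed NPs are *Leila₁* and *Leila₁*.
*Leila₁* is an R-expression; no coindexed NP c-commands it, so Principle C holds.
*Leila₁* is an R-expression; *Leila₁* does not c-command it, and no other NP shares its index, so Principle C is satisfied.
All principles are respected.

grammatical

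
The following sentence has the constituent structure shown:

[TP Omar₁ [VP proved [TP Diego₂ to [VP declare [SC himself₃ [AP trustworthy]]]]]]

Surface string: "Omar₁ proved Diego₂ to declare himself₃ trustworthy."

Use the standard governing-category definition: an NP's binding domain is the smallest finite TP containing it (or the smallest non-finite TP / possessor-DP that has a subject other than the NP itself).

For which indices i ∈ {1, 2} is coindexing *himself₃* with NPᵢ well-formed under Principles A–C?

{2}

*himself* is an anaphor, so Principle A applies: it must be bound in its binding domain.
Binding domain of *himself₃*: the embedded TP, whose subject is Diego₂.
*Omar₁* c-commands the anaphor but is outside its binding domain → cannot satisfy Principle A.
*Diego₂* c-commands the anaphor within its binding domain → licit binder.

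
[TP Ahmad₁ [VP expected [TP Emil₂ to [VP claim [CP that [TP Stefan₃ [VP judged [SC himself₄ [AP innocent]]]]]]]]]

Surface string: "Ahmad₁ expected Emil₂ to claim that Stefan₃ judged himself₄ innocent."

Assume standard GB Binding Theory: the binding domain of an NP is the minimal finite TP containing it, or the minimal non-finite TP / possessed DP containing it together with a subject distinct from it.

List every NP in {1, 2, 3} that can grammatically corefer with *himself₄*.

*himself* is an anaphor, so Principle A applies: it must be bound in its binding domain.
Binding domain of *himself₄*: the embedded TP, whose subject is Stefan₃.
*Ahmad₁* c-commands the anaphor but is outside its binding domain → cannot satisfy Principle A.
*Emil₂* c-commands the anaphor but is outside its binding domain → cannot satisfy Principle A.
*Stefan₃* c-commands the anaphor within its binding domain → licit binder.

{3}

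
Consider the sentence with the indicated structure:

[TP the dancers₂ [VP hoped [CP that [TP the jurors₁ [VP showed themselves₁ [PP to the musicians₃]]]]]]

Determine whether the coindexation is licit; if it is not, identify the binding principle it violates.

grammatical

The two coindexed NPs are *the jurors₁* and *themselves₁*.
*themselves₁* is an anaphor; its binding domain is the embedded TP, whose subject is the jurors₁. *the jurors₁* c-commands it within that domain and shares its index, so Principle A is satisfied.
*the jurors₁* is an R-expression; *themselves₁* does not c-command it, and no other NP shares its index, so Principle C is satisfied.
All principles are respected.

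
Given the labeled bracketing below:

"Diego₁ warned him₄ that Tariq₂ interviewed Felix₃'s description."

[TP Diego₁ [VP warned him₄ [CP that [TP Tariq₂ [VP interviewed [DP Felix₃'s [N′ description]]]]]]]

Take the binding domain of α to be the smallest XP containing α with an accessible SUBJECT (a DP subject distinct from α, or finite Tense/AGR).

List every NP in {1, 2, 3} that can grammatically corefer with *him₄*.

none

*him* is a pronoun, so Principle B applies: it must be free in its binding domain.
Binding domain of *him₄*: the matrix TP, whose subject is Diego₁.
*Diego₁* c-commands the pronoun within its binding domain → coindexation would violate Principle B.
*Tariq₂*: the pronoun c-commands this R-expression → coindexation would violate Principle C on *Tariq₂*.
*Felix₃*: the pronoun c-commands this R-expression → coindexation would violate Principle C on *Felix₃*.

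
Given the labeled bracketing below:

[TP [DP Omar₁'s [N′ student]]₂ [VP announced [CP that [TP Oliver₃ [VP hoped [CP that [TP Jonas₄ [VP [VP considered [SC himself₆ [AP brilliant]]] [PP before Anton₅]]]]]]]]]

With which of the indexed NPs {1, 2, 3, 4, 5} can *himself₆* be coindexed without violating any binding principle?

{4}

*himself* is an anaphor, so Principle A applies: it must be bound in its binding domain.
Binding domain of *himself₆*: the embedded TP, whose subject is Jonas₄.
*Omar₁* does not c-command the anaphor → cannot bind it.
*[Omar₁'s student]₂* c-commands the anaphor but is outside its binding domain → cannot satisfy Principle A.
*Oliver₃* c-commands the anaphor but is outside its binding domain → cannot satisfy Principle A.
*Jonas₄* c-commands the anaphor within its binding domain → licit binder.
*Anton₅* does not c-command the anaphor → cannot bind it.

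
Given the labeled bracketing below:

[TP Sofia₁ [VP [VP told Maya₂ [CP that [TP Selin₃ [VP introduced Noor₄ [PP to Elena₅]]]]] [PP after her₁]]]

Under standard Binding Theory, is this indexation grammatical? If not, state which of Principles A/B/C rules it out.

The two coindexed NPs are *Sofia₁* and *her₁*.
*her₁* is a pronoun. Its binding domain is the matrix TP, whose subject is Sofia₁.
*Sofia₁* c-commands it within that domain and carries the same index.
The pronoun is locally bound → Principle B violation.

Principle B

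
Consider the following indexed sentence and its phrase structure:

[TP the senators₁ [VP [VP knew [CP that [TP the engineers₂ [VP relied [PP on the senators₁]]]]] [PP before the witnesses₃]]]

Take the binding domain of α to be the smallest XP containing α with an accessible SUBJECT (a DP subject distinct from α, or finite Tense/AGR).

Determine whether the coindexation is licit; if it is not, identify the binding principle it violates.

The two coindexed NPs are *the senators₁* (the higher occurrence) and *the senators₁* (the lower occurrence).
*the senators₁* (the lower occurrence) is an R-expression. Principle C requires it to be free everywhere.
*the senators₁* (the higher occurrence) c-commands it and carries the same index.
The R-expression is bound → Principle C violation.

Principle C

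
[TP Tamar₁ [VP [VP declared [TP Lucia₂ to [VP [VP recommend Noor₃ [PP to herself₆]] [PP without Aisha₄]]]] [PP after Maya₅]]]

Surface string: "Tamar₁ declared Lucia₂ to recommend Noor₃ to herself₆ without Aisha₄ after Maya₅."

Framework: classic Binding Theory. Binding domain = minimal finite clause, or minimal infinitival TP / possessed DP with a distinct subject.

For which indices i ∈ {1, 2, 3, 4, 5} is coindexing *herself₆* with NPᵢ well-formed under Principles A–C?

*herself* is an anaphor, so Principle A applies: it must be bound in its binding domain.
Binding domain of *herself₆*: the embedded TP, whose subject is Lucia₂.
*Tamar₁* c-commands the anaphor but is outside its binding domain → cannot satisfy Principle A.
*Lucia₂* c-commands the anaphor within its binding domain → licit binder.
*Noor₃* c-commands the anaphor within its binding domain → licit binder.
*Aisha₄* does not c-command the anaphor → cannot bind it.
*Maya₅* does not c-command the anaphor → cannot bind it.

{2, 3}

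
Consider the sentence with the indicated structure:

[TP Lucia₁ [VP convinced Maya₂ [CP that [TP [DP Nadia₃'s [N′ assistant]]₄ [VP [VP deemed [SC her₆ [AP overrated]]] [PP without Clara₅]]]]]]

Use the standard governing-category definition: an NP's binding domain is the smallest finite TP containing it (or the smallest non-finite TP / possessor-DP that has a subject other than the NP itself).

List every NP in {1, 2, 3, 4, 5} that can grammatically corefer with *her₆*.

{1, 2, 3, 5}

*her* is a pronoun, so Principle B applies: it must be free in its binding domain.
Binding domain of *her₆*: the embedded TP, whose subject is [Nadia₃'s assistant]₄.
*Lucia₁* c-commands the pronoun but from outside its binding domain, and is not c-commanded by it → coindexation permitted.
*Maya₂* c-commands the pronoun but from outside its binding domain, and is not c-commanded by it → coindexation permitted.
*Nadia₃* and the pronoun do not c-command one another → neither Principle B nor Principle C is at stake; coindexation permitted.
*[Nadia₃'s assistant]₄* c-commands the pronoun within its binding domain → coindexation would violate Principle B.
*Clara₅* and the pronoun do not c-command one another → neither Principle B nor Principle C is at stake; coindexation permitted.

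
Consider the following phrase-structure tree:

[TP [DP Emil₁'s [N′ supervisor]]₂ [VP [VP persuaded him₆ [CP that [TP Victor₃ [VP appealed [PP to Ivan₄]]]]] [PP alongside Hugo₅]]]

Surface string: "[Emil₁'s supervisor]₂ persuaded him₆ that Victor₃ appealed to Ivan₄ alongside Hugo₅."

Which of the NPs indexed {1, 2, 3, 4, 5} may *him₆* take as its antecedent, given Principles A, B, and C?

{1, 5}

*him* is a pronoun, so Principle B applies: it must be free in its binding domain.
Binding domain of *him₆*: the matrix TP, whose subject is [Emil₁'s supervisor]₂.
*Emil₁* and the pronoun do not c-command one another → neither Principle B nor Principle C is at stake; coindexation permitted.
*[Emil₁'s supervisor]₂* c-commands the pronoun within its binding domain → coindexation would violate Principle B.
*Victor₃*: the pronoun c-commands this R-expression → coindexation would violate Principle C on *Victor₃*.
*Ivan₄*: the pronoun c-commands this R-expression → coindexation would violate Principle C on *Ivan₄*.
*Hugo₅* and the pronoun do not c-command one another → neither Principle B nor Principle C is at stake; coindexation permitted.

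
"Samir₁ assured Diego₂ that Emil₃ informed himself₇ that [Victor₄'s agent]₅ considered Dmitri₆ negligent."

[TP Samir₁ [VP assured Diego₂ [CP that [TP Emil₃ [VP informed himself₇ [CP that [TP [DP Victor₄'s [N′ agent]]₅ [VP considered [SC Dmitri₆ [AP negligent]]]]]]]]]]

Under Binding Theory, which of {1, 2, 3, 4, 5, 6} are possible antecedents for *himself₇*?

*himself* is an anaphor, so Principle A applies: it must be bound in its binding domain.
Binding domain of *himself₇*: the embedded TP, whose subject is Emil₃.
*Samir₁* c-commands the anaphor but is outside its binding domain → cannot satisfy Principle A.
*Diego₂* c-commands the anaphor but is outside its binding domain → cannot satisfy Principle A.
*Emil₃* c-commands the anaphor within its binding domain → licit binder.
*Victor₄* does not c-command the anaphor → cannot bind it.
*[Victor₄'s agent]₅* does not c-command the anaphor → cannot bind it.
*Dmitri₆* does not c-command the anaphor → cannot bind it.

{3}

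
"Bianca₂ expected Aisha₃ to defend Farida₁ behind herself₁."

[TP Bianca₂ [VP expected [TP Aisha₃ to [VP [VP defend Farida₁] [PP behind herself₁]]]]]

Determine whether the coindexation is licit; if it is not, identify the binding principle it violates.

The two coindexed NPs are *Farida₁* and *herself₁*.
*herself₁* is an anaphor. Principle A requires it to be bound within its binding domain — the embedded TP, whose subject is Aisha₃.
Within that domain it is c-commanded by *Aisha₃*, which does not share its index.
*Farida₁* does not c-command the anaphor at all.
The anaphor is unbound in its domain → Principle A violation.

Principle A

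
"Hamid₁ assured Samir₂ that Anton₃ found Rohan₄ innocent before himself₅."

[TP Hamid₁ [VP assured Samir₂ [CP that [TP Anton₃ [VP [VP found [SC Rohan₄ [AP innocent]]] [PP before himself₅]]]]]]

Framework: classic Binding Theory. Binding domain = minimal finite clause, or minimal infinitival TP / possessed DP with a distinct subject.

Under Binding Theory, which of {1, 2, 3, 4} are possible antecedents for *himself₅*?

*himself* is an anaphor, so Principle A applies: it must be bound in its binding domain.
Binding domain of *himself₅*: the embedded TP, whose subject is Anton₃.
*Hamid₁* c-commands the anaphor but is outside its binding domain → cannot satisfy Principle A.
*Samir₂* c-commands the anaphor but is outside its binding domain → cannot satisfy Principle A.
*Anton₃* c-commands the anaphor within its binding domain → licit binder.
*Rohan₄* does not c-command the anaphor → cannot bind it.

{3}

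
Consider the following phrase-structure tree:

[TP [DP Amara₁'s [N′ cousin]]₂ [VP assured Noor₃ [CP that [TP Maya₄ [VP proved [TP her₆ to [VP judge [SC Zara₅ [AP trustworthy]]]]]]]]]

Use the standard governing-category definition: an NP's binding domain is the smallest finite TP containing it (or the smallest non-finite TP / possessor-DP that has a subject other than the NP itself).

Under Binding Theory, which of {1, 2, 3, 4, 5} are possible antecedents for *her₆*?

*her* is a pronoun, so Principle B applies: it must be free in its binding domain.
Binding domain of *her₆*: the embedded TP, whose subject is Maya₄.
*Amara₁* and the pronoun do not c-command one another → neither Principle B nor Principle C is at stake; coindexation permitted.
*[Amara₁'s cousin]₂* c-commands the pronoun but from outside its binding domain, and is not c-commanded by it → coindexation permitted.
*Noor₃* c-commands the pronoun but from outside its binding domain, and is not c-commanded by it → coindexation permitted.
*Maya₄* c-commands the pronoun within its binding domain → coindexation would violate Principle B.
*Zara₅*: the pronoun c-commands this R-expression → coindexation would violate Principle C on *Zara₅*.

{1, 2, 3}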